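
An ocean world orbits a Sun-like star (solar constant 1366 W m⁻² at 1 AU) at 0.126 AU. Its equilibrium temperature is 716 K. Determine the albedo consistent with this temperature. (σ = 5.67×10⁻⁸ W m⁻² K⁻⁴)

A ≈ 0.31

Flux at 0.126 AU: S = 1366/0.126² = 8.60×10⁴ W m⁻².
From T_eq⁴ = S(1−A)/(4σ): 1−A = 4σT_eq⁴/S.
1−A = 4 × 5.67×10⁻⁸ × (716)⁴ / 8.60×10⁴ = 0.693.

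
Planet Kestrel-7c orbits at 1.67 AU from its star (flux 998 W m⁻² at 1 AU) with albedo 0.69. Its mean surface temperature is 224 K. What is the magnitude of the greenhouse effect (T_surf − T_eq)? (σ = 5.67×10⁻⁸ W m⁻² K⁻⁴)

S = 998/1.67² = 357.8 W m⁻².
T_eq = [S(1−A)/(4σ)]^(1/4) = [357.8×0.31/(4×5.67×10⁻⁸)]^(1/4) = 148.7 K.
ΔT = T_surf − T_eq = 224 − 148.7.

ΔT ≈ 75.3 K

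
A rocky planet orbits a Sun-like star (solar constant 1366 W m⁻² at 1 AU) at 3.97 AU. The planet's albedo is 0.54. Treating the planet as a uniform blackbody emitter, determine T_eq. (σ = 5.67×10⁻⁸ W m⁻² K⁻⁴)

Flux at 3.97 AU: S = 1366/3.97² = 86.7 W m⁻².
Energy balance: absorbed = emitted ⇒ πR²·S(1−A) = 4πR²·σT_eq⁴, so T_eq⁴ = S(1−A)/(4σ).
T_eq = [86.7 × 0.46 / (4 × 5.67×10⁻⁸)]^(1/4) = (1.76×10⁸)^(1/4) = 115 K.

T_eq ≈ 115 K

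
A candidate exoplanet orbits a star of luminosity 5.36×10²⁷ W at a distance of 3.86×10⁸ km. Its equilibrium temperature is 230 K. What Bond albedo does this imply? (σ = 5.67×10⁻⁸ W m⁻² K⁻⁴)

A ≈ 0.78

d = 3.86×10⁸ km = 3.86×10¹¹ m.
Flux: S = L/(4πd²) = 5.36×10²⁷/(4π×(3.86×10¹¹)²) = 2860 W m⁻².
From T_eq⁴ = S(1−A)/(4σ): 1−A = 4σT_eq⁴/S.
1−A = 4 × 5.67×10⁻⁸ × (230)⁴ / 2860 = 0.222.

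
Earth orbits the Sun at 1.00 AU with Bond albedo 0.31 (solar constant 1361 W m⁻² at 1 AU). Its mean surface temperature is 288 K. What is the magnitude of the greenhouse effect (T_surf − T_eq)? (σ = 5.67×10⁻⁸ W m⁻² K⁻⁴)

ΔT ≈ 34.3 K

S = 1361/1.00² = 1361 W m⁻².
T_eq = [S(1−A)/(4σ)]^(1/4) = [1361×0.69/(4×5.67×10⁻⁸)]^(1/4) = 253.7 K.
ΔT = T_surf − T_eq = 288 − 253.7.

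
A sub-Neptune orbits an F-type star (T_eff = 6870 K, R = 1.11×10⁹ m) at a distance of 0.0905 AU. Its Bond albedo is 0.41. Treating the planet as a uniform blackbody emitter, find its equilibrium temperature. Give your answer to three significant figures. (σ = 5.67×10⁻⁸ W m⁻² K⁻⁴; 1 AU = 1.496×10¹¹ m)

T_eq ≈ 1220 K

d = 0.0905 AU = 1.35×10¹⁰ m.
L = 4πR_⋆²σT_⋆⁴ = 4π(1.11×10⁹)² × 5.67×10⁻⁸ × (6870)⁴ = 1.96×10²⁷ W.
S = L/(4πd²) = 8.49×10⁵ W m⁻².
Energy balance: absorbed = emitted ⇒ πR²·S(1−A) = 4πR²·σT_eq⁴, so T_eq⁴ = S(1−A)/(4σ).
T_eq = [8.49×10⁵ × 0.59 / (4 × 5.67×10⁻⁸)]^(1/4) = (2.21×10¹²)^(1/4) = 1220 K.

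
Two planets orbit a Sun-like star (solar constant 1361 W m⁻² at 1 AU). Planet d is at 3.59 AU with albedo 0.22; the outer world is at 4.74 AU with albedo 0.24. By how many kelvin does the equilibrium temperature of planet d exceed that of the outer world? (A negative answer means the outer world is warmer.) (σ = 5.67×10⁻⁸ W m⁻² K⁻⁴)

ΔT ≈ 18.7 K

T_eq = [S₀(1−A)/(4σd²)]^(1/4), so T ∝ (1−A)^(1/4) / √d.
T₁ = [1361×0.78/(4×5.67×10⁻⁸×3.59²)]^(1/4) = 138.05 K.
T₂ = [1361×0.76/(4×5.67×10⁻⁸×4.74²)]^(1/4) = 119.36 K.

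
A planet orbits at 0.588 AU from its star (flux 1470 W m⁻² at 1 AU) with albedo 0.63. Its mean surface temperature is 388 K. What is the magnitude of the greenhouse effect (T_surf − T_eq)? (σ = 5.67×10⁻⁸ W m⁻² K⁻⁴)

S = 1470/0.588² = 4252 W m⁻².
T_eq = [S(1−A)/(4σ)]^(1/4) = [4252×0.37/(4×5.67×10⁻⁸)]^(1/4) = 288.6 K.
ΔT = T_surf − T_eq = 388 − 288.6.

ΔT ≈ 99.4 K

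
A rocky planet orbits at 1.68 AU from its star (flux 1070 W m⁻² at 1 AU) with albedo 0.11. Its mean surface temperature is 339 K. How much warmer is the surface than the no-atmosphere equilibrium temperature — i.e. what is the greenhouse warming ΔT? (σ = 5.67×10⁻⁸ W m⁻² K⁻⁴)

ΔT ≈ 142.6 K

S = 1070/1.68² = 379.1 W m⁻².
T_eq = [S(1−A)/(4σ)]^(1/4) = [379.1×0.89/(4×5.67×10⁻⁸)]^(1/4) = 196.4 K.
ΔT = T_surf − T_eq = 339 − 196.4.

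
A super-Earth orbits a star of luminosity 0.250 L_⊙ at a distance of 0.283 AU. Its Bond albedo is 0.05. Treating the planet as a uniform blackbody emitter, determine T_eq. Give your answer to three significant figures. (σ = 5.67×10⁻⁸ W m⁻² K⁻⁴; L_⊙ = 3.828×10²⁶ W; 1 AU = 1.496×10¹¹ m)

T_eq ≈ 365 K

d = 0.283 AU = 4.23×10¹⁰ m.
L = 0.250 × 3.828×10²⁶ = 9.57×10²⁵ W.
Flux: S = L/(4πd²) = 9.57×10²⁵/(4π×(4.23×10¹⁰)²) = 4250 W m⁻².
Energy balance: absorbed = emitted ⇒ πR²·S(1−A) = 4πR²·σT_eq⁴, so T_eq⁴ = S(1−A)/(4σ).
T_eq = [4250 × 0.95 / (4 × 5.67×10⁻⁸)]^(1/4) = (1.78×10¹⁰)^(1/4) = 365 K.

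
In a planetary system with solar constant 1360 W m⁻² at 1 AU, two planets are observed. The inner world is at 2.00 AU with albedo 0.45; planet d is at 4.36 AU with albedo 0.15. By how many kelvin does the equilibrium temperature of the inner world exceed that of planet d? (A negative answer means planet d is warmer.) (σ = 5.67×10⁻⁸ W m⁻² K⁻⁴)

ΔT ≈ 41.5 K

T_eq = [S₀(1−A)/(4σd²)]^(1/4), so T ∝ (1−A)^(1/4) / √d.
T₁ = [1360×0.55/(4×5.67×10⁻⁸×2.00²)]^(1/4) = 169.45 K.
T₂ = [1360×0.85/(4×5.67×10⁻⁸×4.36²)]^(1/4) = 127.96 K.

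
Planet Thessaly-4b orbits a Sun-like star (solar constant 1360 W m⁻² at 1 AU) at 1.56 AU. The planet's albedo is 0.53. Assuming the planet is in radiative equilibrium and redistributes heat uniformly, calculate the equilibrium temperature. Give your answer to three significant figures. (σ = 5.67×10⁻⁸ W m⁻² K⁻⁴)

Flux at 1.56 AU: S = 1360/1.56² = 559 W m⁻².
Energy balance: absorbed = emitted ⇒ πR²·S(1−A) = 4πR²·σT_eq⁴, so T_eq⁴ = S(1−A)/(4σ).
T_eq = [559 × 0.47 / (4 × 5.67×10⁻⁸)]^(1/4) = (1.16×10⁹)^(1/4) = 184 K.

T_eq ≈ 184 K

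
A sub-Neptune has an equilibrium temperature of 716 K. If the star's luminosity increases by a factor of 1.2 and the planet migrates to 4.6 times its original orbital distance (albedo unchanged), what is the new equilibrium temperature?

T_eq ≈ 349 K

T_eq ∝ L^(1/4) · d^(−1/2).
T′ = 716 × 1.2^(1/4) / 4.6^(1/2) = 349 K.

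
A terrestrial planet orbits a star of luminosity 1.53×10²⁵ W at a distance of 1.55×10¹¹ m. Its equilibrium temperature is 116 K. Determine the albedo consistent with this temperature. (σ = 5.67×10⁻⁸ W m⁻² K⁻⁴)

A ≈ 0.19

Flux: S = L/(4πd²) = 1.53×10²⁵/(4π×(1.55×10¹¹)²) = 50.7 W m⁻².
From T_eq⁴ = S(1−A)/(4σ): 1−A = 4σT_eq⁴/S.
1−A = 4 × 5.67×10⁻⁸ × (116)⁴ / 50.7 = 0.810.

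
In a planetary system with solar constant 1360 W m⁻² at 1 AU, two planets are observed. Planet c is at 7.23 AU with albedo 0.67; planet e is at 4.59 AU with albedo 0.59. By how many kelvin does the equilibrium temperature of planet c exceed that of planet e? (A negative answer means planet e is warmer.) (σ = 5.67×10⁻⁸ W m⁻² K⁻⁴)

T_eq = [S₀(1−A)/(4σd²)]^(1/4), so T ∝ (1−A)^(1/4) / √d.
T₁ = [1360×0.33/(4×5.67×10⁻⁸×7.23²)]^(1/4) = 78.44 K.
T₂ = [1360×0.41/(4×5.67×10⁻⁸×4.59²)]^(1/4) = 103.94 K.

ΔT ≈ -25.5 K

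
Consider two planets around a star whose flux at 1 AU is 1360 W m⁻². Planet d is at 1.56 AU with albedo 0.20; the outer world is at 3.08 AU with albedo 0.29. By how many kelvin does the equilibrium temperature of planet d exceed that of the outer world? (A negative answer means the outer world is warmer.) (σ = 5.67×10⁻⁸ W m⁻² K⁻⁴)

ΔT ≈ 65.2 K

T_eq = [S₀(1−A)/(4σd²)]^(1/4), so T ∝ (1−A)^(1/4) / √d.
T₁ = [1360×0.80/(4×5.67×10⁻⁸×1.56²)]^(1/4) = 210.71 K.
T₂ = [1360×0.71/(4×5.67×10⁻⁸×3.08²)]^(1/4) = 145.55 K.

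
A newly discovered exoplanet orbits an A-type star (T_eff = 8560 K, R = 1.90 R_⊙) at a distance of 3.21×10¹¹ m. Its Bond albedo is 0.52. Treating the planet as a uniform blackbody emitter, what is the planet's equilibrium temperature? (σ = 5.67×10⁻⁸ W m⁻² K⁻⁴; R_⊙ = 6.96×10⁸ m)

T_eq ≈ 323 K

R_⋆ = 1.90 × 6.96×10⁸ = 1.32×10⁹ m.
L = 4πR_⋆²σT_⋆⁴ = 4π(1.32×10⁹)² × 5.67×10⁻⁸ × (8560)⁴ = 6.69×10²⁷ W.
S = L/(4πd²) = 5170 W m⁻².
Energy balance: absorbed = emitted ⇒ πR²·S(1−A) = 4πR²·σT_eq⁴, so T_eq⁴ = S(1−A)/(4σ).
T_eq = [5170 × 0.48 / (4 × 5.67×10⁻⁸)]^(1/4) = (1.09×10¹⁰)^(1/4) = 323 K.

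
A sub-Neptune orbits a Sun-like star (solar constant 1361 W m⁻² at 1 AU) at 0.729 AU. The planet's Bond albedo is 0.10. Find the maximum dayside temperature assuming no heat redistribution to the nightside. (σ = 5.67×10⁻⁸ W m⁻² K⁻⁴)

T_ss ≈ 449 K

Flux at 0.729 AU: S = 1361/0.729² = 2560 W m⁻².
With no redistribution each surface element balances locally: S(1−A) = σT⁴.
T = [2560 × 0.90 / 5.67×10⁻⁸]^(1/4) = (4.07×10¹⁰)^(1/4) = 449 K.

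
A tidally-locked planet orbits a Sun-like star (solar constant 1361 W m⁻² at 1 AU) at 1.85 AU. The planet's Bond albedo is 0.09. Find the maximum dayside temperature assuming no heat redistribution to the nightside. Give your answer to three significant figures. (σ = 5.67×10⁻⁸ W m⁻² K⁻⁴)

T_ss ≈ 283 K

Flux at 1.85 AU: S = 1361/1.85² = 398 W m⁻².
With no redistribution each surface element balances locally: S(1−A) = σT⁴.
T = [398 × 0.91 / 5.67×10⁻⁸]^(1/4) = (6.38×10⁹)^(1/4) = 283 K.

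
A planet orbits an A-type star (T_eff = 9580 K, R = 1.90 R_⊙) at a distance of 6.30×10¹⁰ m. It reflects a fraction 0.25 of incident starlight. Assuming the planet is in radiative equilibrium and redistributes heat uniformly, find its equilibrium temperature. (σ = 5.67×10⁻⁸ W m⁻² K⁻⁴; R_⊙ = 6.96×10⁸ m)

R_⋆ = 1.90 × 6.96×10⁸ = 1.32×10⁹ m.
L = 4πR_⋆²σT_⋆⁴ = 4π(1.32×10⁹)² × 5.67×10⁻⁸ × (9580)⁴ = 1.05×10²⁸ W.
S = L/(4πd²) = 2.10×10⁵ W m⁻².
Energy balance: absorbed = emitted ⇒ πR²·S(1−A) = 4πR²·σT_eq⁴, so T_eq⁴ = S(1−A)/(4σ).
T_eq = [2.10×10⁵ × 0.75 / (4 × 5.67×10⁻⁸)]^(1/4) = (6.96×10¹¹)^(1/4) = 913 K.

T_eq ≈ 913 K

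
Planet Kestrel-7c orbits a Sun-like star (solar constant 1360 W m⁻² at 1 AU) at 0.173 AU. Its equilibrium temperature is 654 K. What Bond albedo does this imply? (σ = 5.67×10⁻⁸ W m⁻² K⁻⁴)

A ≈ 0.09

Flux at 0.173 AU: S = 1360/0.173² = 4.54×10⁴ W m⁻².
From T_eq⁴ = S(1−A)/(4σ): 1−A = 4σT_eq⁴/S.
1−A = 4 × 5.67×10⁻⁸ × (654)⁴ / 4.54×10⁴ = 0.913.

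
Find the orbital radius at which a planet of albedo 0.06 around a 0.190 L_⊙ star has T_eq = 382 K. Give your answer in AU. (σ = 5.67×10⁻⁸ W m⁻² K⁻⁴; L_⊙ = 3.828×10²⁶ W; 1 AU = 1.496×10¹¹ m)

d ≈ 0.224 AU

L = 0.190 × 3.828×10²⁶ = 7.27×10²⁵ W.
From T_eq⁴ = L(1−A)/(16πσd²): d = √[L(1−A)/(16πσT_eq⁴)].
d = √[7.27×10²⁵ × 0.94 / (16π × 5.67×10⁻⁸ × (382)⁴)] = 3.36×10¹⁰ m = 0.224 AU.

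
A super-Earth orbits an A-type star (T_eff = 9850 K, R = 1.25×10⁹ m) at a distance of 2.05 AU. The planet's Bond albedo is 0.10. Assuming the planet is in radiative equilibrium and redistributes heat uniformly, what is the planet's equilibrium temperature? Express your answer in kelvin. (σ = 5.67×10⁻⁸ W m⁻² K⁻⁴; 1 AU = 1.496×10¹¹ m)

d = 2.05 AU = 3.07×10¹¹ m.
L = 4πR_⋆²σT_⋆⁴ = 4π(1.25×10⁹)² × 5.67×10⁻⁸ × (9850)⁴ = 1.05×10²⁸ W.
S = L/(4πd²) = 8870 W m⁻².
Energy balance: absorbed = emitted ⇒ πR²·S(1−A) = 4πR²·σT_eq⁴, so T_eq⁴ = S(1−A)/(4σ).
T_eq = [8870 × 0.90 / (4 × 5.67×10⁻⁸)]^(1/4) = (3.52×10¹⁰)^(1/4) = 433 K.

T_eq ≈ 433 K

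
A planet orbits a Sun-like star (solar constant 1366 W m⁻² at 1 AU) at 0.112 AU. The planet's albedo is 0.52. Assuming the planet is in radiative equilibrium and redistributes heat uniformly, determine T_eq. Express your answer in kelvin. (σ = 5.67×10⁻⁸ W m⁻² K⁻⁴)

T_eq ≈ 693 K

Flux at 0.112 AU: S = 1366/0.112² = 1.09×10⁵ W m⁻².
Energy balance: absorbed = emitted ⇒ πR²·S(1−A) = 4πR²·σT_eq⁴, so T_eq⁴ = S(1−A)/(4σ).
T_eq = [1.09×10⁵ × 0.48 / (4 × 5.67×10⁻⁸)]^(1/4) = (2.30×10¹¹)^(1/4) = 693 K.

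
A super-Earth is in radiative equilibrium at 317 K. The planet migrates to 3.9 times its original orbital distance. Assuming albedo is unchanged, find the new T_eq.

T_eq ∝ L^(1/4) · d^(−1/2).
T′ = 317 / 3.9^(1/2) = 161 K.

T_eq ≈ 161 K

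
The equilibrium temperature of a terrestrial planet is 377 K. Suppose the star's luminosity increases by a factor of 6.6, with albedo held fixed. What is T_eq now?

T_eq ∝ L^(1/4) · d^(−1/2).
T′ = 377 × 6.6^(1/4) = 604 K.

T_eq ≈ 604 K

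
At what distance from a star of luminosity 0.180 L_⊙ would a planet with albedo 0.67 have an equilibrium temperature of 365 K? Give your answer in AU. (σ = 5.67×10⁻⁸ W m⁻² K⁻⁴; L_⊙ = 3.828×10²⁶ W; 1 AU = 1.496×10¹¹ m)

L = 0.180 × 3.828×10²⁶ = 6.89×10²⁵ W.
From T_eq⁴ = L(1−A)/(16πσd²): d = √[L(1−A)/(16πσT_eq⁴)].
d = √[6.89×10²⁵ × 0.33 / (16π × 5.67×10⁻⁸ × (365)⁴)] = 2.12×10¹⁰ m = 0.142 AU.

d ≈ 0.142 AU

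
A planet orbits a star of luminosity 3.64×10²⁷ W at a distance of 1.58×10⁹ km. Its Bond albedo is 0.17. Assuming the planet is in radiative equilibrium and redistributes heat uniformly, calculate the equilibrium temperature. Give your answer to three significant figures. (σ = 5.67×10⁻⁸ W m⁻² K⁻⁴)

T_eq ≈ 144 K

d = 1.58×10⁹ km = 1.58×10¹² m.
Flux: S = L/(4πd²) = 3.64×10²⁷/(4π×(1.58×10¹²)²) = 116 W m⁻².
Energy balance: absorbed = emitted ⇒ πR²·S(1−A) = 4πR²·σT_eq⁴, so T_eq⁴ = S(1−A)/(4σ).
T_eq = [116 × 0.83 / (4 × 5.67×10⁻⁸)]^(1/4) = (4.25×10⁸)^(1/4) = 144 K.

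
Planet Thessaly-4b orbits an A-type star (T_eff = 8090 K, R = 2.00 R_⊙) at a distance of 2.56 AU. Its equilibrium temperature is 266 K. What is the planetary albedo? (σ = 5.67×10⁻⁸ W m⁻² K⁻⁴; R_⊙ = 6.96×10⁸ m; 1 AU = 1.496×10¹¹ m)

R_⋆ = 2.00 × 6.96×10⁸ = 1.39×10⁹ m.
d = 2.56 AU = 3.83×10¹¹ m.
L = 4πR_⋆²σT_⋆⁴ = 4π(1.39×10⁹)² × 5.67×10⁻⁸ × (8090)⁴ = 5.91×10²⁷ W.
S = L/(4πd²) = 3210 W m⁻².
From T_eq⁴ = S(1−A)/(4σ): 1−A = 4σT_eq⁴/S.
1−A = 4 × 5.67×10⁻⁸ × (266)⁴ / 3210 = 0.354.

A ≈ 0.65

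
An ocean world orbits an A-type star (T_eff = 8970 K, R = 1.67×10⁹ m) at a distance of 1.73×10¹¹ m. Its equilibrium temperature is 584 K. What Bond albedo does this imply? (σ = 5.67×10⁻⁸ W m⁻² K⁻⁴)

A ≈ 0.23

L = 4πR_⋆²σT_⋆⁴ = 4π(1.67×10⁹)² × 5.67×10⁻⁸ × (8970)⁴ = 1.29×10²⁸ W.
S = L/(4πd²) = 3.42×10⁴ W m⁻².
From T_eq⁴ = S(1−A)/(4σ): 1−A = 4σT_eq⁴/S.
1−A = 4 × 5.67×10⁻⁸ × (584)⁴ / 3.42×10⁴ = 0.771.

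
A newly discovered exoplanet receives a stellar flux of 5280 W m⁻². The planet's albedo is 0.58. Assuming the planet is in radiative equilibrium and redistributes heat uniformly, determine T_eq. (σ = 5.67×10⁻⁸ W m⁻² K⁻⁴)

T_eq ≈ 314 K

Energy balance: absorbed = emitted ⇒ πR²·S(1−A) = 4πR²·σT_eq⁴, so T_eq⁴ = S(1−A)/(4σ).
T_eq = [5280 × 0.42 / (4 × 5.67×10⁻⁸)]^(1/4) = (9.78×10⁹)^(1/4) = 314 K.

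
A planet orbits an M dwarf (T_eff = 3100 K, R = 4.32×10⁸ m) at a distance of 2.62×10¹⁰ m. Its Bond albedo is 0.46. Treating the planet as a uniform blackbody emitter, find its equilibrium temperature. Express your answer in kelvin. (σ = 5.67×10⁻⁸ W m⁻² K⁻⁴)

T_eq ≈ 241 K

L = 4πR_⋆²σT_⋆⁴ = 4π(4.32×10⁸)² × 5.67×10⁻⁸ × (3100)⁴ = 1.23×10²⁵ W.
S = L/(4πd²) = 1420 W m⁻².
Energy balance: absorbed = emitted ⇒ πR²·S(1−A) = 4πR²·σT_eq⁴, so T_eq⁴ = S(1−A)/(4σ).
T_eq = [1420 × 0.54 / (4 × 5.67×10⁻⁸)]^(1/4) = (3.39×10⁹)^(1/4) = 241 K.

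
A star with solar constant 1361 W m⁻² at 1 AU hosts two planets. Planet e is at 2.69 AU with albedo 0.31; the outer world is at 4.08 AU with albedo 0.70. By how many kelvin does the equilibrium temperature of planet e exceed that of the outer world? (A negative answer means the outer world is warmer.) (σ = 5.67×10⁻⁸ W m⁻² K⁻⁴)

T_eq = [S₀(1−A)/(4σd²)]^(1/4), so T ∝ (1−A)^(1/4) / √d.
T₁ = [1361×0.69/(4×5.67×10⁻⁸×2.69²)]^(1/4) = 154.66 K.
T₂ = [1361×0.30/(4×5.67×10⁻⁸×4.08²)]^(1/4) = 101.98 K.

ΔT ≈ 52.7 K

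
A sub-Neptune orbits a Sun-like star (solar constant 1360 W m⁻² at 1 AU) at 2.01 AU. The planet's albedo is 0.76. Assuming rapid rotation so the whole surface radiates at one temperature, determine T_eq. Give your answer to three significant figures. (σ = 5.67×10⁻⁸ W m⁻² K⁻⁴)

T_eq ≈ 137 K

Flux at 2.01 AU: S = 1360/2.01² = 337 W m⁻².
Energy balance: absorbed = emitted ⇒ πR²·S(1−A) = 4πR²·σT_eq⁴, so T_eq⁴ = S(1−A)/(4σ).
T_eq = [337 × 0.24 / (4 × 5.67×10⁻⁸)]^(1/4) = (3.56×10⁸)^(1/4) = 137 K.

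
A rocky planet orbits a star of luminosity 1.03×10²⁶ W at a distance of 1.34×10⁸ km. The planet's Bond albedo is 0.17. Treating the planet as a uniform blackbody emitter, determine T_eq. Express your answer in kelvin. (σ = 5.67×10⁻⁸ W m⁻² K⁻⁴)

d = 1.34×10⁸ km = 1.34×10¹¹ m.
Flux: S = L/(4πd²) = 1.03×10²⁶/(4π×(1.34×10¹¹)²) = 456 W m⁻².
Energy balance: absorbed = emitted ⇒ πR²·S(1−A) = 4πR²·σT_eq⁴, so T_eq⁴ = S(1−A)/(4σ).
T_eq = [456 × 0.83 / (4 × 5.67×10⁻⁸)]^(1/4) = (1.67×10⁹)^(1/4) = 202 K.

T_eq ≈ 202 K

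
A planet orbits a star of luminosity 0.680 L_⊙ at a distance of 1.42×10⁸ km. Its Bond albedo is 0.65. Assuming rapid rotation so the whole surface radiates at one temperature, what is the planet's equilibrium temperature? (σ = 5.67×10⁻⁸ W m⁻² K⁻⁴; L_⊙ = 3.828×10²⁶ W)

T_eq ≈ 200 K

d = 1.42×10⁸ km = 1.42×10¹¹ m.
L = 0.680 × 3.828×10²⁶ = 2.60×10²⁶ W.
Flux: S = L/(4πd²) = 2.60×10²⁶/(4π×(1.42×10¹¹)²) = 1030 W m⁻².
Energy balance: absorbed = emitted ⇒ πR²·S(1−A) = 4πR²·σT_eq⁴, so T_eq⁴ = S(1−A)/(4σ).
T_eq = [1030 × 0.35 / (4 × 5.67×10⁻⁸)]^(1/4) = (1.59×10⁹)^(1/4) = 200 K.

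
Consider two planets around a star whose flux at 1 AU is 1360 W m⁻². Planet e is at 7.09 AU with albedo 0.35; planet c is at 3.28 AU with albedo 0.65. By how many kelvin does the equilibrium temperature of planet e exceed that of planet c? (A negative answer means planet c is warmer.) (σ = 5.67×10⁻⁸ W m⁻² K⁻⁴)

T_eq = [S₀(1−A)/(4σd²)]^(1/4), so T ∝ (1−A)^(1/4) / √d.
T₁ = [1360×0.65/(4×5.67×10⁻⁸×7.09²)]^(1/4) = 93.84 K.
T₂ = [1360×0.35/(4×5.67×10⁻⁸×3.28²)]^(1/4) = 118.18 K.

ΔT ≈ -24.3 K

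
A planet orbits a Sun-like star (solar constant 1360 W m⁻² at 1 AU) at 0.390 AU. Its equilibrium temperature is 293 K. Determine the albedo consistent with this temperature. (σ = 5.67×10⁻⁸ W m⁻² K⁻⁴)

Flux at 0.390 AU: S = 1360/0.390² = 8940 W m⁻².
From T_eq⁴ = S(1−A)/(4σ): 1−A = 4σT_eq⁴/S.
1−A = 4 × 5.67×10⁻⁸ × (293)⁴ / 8940 = 0.187.

A ≈ 0.81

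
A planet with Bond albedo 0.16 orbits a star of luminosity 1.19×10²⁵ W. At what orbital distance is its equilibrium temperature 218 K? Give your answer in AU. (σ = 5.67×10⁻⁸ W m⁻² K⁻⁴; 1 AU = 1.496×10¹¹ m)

From T_eq⁴ = L(1−A)/(16πσd²): d = √[L(1−A)/(16πσT_eq⁴)].
d = √[1.19×10²⁵ × 0.84 / (16π × 5.67×10⁻⁸ × (218)⁴)] = 3.94×10¹⁰ m = 0.263 AU.

d ≈ 0.263 AU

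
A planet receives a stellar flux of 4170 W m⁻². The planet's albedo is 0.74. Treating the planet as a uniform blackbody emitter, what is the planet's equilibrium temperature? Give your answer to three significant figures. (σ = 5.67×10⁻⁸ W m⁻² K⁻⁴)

Energy balance: absorbed = emitted ⇒ πR²·S(1−A) = 4πR²·σT_eq⁴, so T_eq⁴ = S(1−A)/(4σ).
T_eq = [4170 × 0.26 / (4 × 5.67×10⁻⁸)]^(1/4) = (4.78×10⁹)^(1/4) = 263 K.

T_eq ≈ 263 K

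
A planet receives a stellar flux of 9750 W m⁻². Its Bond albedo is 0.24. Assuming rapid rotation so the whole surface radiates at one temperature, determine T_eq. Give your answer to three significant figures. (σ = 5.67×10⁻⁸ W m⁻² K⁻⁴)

Energy balance: absorbed = emitted ⇒ πR²·S(1−A) = 4πR²·σT_eq⁴, so T_eq⁴ = S(1−A)/(4σ).
T_eq = [9750 × 0.76 / (4 × 5.67×10⁻⁸)]^(1/4) = (3.27×10¹⁰)^(1/4) = 425 K.

T_eq ≈ 425 K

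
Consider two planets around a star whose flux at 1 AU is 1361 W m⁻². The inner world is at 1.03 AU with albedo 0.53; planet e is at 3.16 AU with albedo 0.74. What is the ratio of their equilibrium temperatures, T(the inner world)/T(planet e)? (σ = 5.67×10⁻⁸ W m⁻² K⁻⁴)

T₁/T₂ ≈ 2.031

T_eq = [S₀(1−A)/(4σd²)]^(1/4), so T ∝ (1−A)^(1/4) / √d.
T₁ = [1361×0.47/(4×5.67×10⁻⁸×1.03²)]^(1/4) = 227.07 K.
T₂ = [1361×0.26/(4×5.67×10⁻⁸×3.16²)]^(1/4) = 111.80 K.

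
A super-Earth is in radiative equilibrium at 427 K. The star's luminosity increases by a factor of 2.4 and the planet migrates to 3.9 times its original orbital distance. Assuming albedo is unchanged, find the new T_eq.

T_eq ∝ L^(1/4) · d^(−1/2).
T′ = 427 × 2.4^(1/4) / 3.9^(1/2) = 269 K.

T_eq ≈ 269 K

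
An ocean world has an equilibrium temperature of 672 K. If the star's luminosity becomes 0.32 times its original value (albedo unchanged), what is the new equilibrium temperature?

T_eq ≈ 505 K

T_eq ∝ L^(1/4) · d^(−1/2).
T′ = 672 × 0.32^(1/4) = 505 K.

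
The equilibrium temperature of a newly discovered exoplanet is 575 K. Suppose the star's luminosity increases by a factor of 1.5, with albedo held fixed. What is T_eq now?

T_eq ∝ L^(1/4) · d^(−1/2).
T′ = 575 × 1.5^(1/4) = 636 K.

T_eq ≈ 636 K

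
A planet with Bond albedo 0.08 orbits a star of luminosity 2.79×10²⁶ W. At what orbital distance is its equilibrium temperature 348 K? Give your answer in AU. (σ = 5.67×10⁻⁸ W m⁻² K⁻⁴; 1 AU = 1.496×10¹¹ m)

From T_eq⁴ = L(1−A)/(16πσd²): d = √[L(1−A)/(16πσT_eq⁴)].
d = √[2.79×10²⁶ × 0.92 / (16π × 5.67×10⁻⁸ × (348)⁴)] = 7.84×10¹⁰ m = 0.524 AU.

d ≈ 0.524 AU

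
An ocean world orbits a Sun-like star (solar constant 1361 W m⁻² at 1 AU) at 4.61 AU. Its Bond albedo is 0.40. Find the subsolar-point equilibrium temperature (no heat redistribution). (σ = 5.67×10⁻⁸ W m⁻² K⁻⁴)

Flux at 4.61 AU: S = 1361/4.61² = 64.0 W m⁻².
At the subsolar point the surface absorbs S(1−A) and emits σT⁴ per unit area — no factor of 4, since only the local patch is in balance.
T = [64.0 × 0.60 / 5.67×10⁻⁸]^(1/4) = (6.78×10⁸)^(1/4) = 161 K.

T_ss ≈ 161 K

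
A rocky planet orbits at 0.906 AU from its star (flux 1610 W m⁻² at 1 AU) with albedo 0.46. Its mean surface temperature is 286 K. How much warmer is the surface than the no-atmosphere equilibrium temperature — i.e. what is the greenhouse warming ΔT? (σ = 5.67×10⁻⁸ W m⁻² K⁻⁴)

ΔT ≈ 24.6 K

S = 1610/0.906² = 1961 W m⁻².
T_eq = [S(1−A)/(4σ)]^(1/4) = [1961×0.54/(4×5.67×10⁻⁸)]^(1/4) = 261.4 K.
ΔT = T_surf − T_eq = 286 − 261.4.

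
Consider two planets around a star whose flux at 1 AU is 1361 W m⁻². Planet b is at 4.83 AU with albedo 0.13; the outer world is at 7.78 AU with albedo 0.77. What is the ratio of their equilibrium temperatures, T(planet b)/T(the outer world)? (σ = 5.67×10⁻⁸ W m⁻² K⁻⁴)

T_eq = [S₀(1−A)/(4σd²)]^(1/4), so T ∝ (1−A)^(1/4) / √d.
T₁ = [1361×0.87/(4×5.67×10⁻⁸×4.83²)]^(1/4) = 122.31 K.
T₂ = [1361×0.23/(4×5.67×10⁻⁸×7.78²)]^(1/4) = 69.10 K.

T₁/T₂ ≈ 1.770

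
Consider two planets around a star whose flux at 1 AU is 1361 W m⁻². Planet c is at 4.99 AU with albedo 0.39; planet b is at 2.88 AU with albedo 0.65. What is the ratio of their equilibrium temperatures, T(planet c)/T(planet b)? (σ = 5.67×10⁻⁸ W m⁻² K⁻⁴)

T_eq = [S₀(1−A)/(4σd²)]^(1/4), so T ∝ (1−A)^(1/4) / √d.
T₁ = [1361×0.61/(4×5.67×10⁻⁸×4.99²)]^(1/4) = 110.11 K.
T₂ = [1361×0.35/(4×5.67×10⁻⁸×2.88²)]^(1/4) = 126.15 K.

T₁/T₂ ≈ 0.873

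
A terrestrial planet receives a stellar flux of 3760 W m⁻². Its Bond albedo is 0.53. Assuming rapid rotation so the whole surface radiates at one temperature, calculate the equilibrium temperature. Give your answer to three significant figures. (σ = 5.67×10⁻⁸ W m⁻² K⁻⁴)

Energy balance: absorbed = emitted ⇒ πR²·S(1−A) = 4πR²·σT_eq⁴, so T_eq⁴ = S(1−A)/(4σ).
T_eq = [3760 × 0.47 / (4 × 5.67×10⁻⁸)]^(1/4) = (7.79×10⁹)^(1/4) = 297 K.

T_eq ≈ 297 K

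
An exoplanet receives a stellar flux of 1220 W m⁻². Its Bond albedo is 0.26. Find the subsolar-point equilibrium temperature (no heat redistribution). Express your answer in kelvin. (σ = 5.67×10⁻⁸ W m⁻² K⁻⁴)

T_ss ≈ 355 K

At the subsolar point the surface absorbs S(1−A) and emits σT⁴ per unit area — no factor of 4, since only the local patch is in balance.
T = [1220 × 0.74 / 5.67×10⁻⁸]^(1/4) = (1.59×10¹⁰)^(1/4) = 355 K.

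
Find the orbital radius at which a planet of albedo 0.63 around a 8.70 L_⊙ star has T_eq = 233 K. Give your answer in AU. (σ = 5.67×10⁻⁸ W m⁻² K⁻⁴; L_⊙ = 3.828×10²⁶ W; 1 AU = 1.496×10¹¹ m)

L = 8.70 × 3.828×10²⁶ = 3.33×10²⁷ W.
From T_eq⁴ = L(1−A)/(16πσd²): d = √[L(1−A)/(16πσT_eq⁴)].
d = √[3.33×10²⁷ × 0.37 / (16π × 5.67×10⁻⁸ × (233)⁴)] = 3.83×10¹¹ m = 2.56 AU.

d ≈ 2.56 AU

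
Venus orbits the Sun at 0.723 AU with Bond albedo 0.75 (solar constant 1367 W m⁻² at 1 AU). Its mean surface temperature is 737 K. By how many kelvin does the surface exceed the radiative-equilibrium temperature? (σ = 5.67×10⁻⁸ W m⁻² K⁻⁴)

S = 1367/0.723² = 2615 W m⁻².
T_eq = [S(1−A)/(4σ)]^(1/4) = [2615×0.25/(4×5.67×10⁻⁸)]^(1/4) = 231.7 K.
ΔT = T_surf − T_eq = 737 − 231.7.

ΔT ≈ 505.3 K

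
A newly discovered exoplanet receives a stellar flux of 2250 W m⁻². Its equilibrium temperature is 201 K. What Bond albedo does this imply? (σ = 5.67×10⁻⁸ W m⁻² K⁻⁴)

A ≈ 0.84

From T_eq⁴ = S(1−A)/(4σ): 1−A = 4σT_eq⁴/S.
1−A = 4 × 5.67×10⁻⁸ × (201)⁴ / 2250 = 0.165.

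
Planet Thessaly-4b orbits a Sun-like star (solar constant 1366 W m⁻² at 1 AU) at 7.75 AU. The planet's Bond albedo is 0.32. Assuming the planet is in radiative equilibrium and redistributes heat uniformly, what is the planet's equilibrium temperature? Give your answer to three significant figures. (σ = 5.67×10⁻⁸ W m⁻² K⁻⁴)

T_eq ≈ 90.9 K

Flux at 7.75 AU: S = 1366/7.75² = 22.7 W m⁻².
Energy balance: absorbed = emitted ⇒ πR²·S(1−A) = 4πR²·σT_eq⁴, so T_eq⁴ = S(1−A)/(4σ).
T_eq = [22.7 × 0.68 / (4 × 5.67×10⁻⁸)]^(1/4) = (6.82×10⁷)^(1/4) = 90.9 K.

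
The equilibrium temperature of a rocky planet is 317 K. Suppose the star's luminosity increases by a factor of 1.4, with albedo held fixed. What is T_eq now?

T_eq ∝ L^(1/4) · d^(−1/2).
T′ = 317 × 1.4^(1/4) = 345 K.

T_eq ≈ 345 K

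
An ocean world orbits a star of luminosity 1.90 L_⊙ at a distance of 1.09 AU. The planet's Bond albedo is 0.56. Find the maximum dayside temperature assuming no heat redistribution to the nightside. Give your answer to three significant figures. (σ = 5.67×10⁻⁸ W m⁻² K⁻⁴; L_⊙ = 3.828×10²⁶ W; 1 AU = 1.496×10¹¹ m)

d = 1.09 AU = 1.63×10¹¹ m.
L = 1.90 × 3.828×10²⁶ = 7.27×10²⁶ W.
Flux: S = L/(4πd²) = 7.27×10²⁶/(4π×(1.63×10¹¹)²) = 2180 W m⁻².
With no redistribution each surface element balances locally: S(1−A) = σT⁴.
T = [2180 × 0.44 / 5.67×10⁻⁸]^(1/4) = (1.69×10¹⁰)^(1/4) = 361 K.

T_ss ≈ 361 K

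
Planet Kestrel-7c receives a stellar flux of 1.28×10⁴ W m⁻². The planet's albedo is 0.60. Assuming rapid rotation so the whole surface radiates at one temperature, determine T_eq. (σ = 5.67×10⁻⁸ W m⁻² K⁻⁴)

T_eq ≈ 388 K

Energy balance: absorbed = emitted ⇒ πR²·S(1−A) = 4πR²·σT_eq⁴, so T_eq⁴ = S(1−A)/(4σ).
T_eq = [1.28×10⁴ × 0.40 / (4 × 5.67×10⁻⁸)]^(1/4) = (2.26×10¹⁰)^(1/4) = 388 K.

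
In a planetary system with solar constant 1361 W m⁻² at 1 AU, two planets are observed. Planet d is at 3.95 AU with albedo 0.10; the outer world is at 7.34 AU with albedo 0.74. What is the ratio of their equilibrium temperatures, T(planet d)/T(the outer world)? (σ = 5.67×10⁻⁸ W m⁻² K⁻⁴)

T_eq = [S₀(1−A)/(4σd²)]^(1/4), so T ∝ (1−A)^(1/4) / √d.
T₁ = [1361×0.90/(4×5.67×10⁻⁸×3.95²)]^(1/4) = 136.40 K.
T₂ = [1361×0.26/(4×5.67×10⁻⁸×7.34²)]^(1/4) = 73.36 K.

T₁/T₂ ≈ 1.859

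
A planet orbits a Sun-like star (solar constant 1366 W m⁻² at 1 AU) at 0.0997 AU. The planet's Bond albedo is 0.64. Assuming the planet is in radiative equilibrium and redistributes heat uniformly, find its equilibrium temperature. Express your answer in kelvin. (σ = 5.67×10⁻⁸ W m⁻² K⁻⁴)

T_eq ≈ 683 K

Flux at 0.0997 AU: S = 1366/0.0997² = 1.37×10⁵ W m⁻².
Energy balance: absorbed = emitted ⇒ πR²·S(1−A) = 4πR²·σT_eq⁴, so T_eq⁴ = S(1−A)/(4σ).
T_eq = [1.37×10⁵ × 0.36 / (4 × 5.67×10⁻⁸)]^(1/4) = (2.18×10¹¹)^(1/4) = 683 K.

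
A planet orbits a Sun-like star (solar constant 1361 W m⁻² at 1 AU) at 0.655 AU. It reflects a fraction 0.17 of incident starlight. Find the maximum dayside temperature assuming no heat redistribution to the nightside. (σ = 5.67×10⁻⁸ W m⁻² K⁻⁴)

Flux at 0.655 AU: S = 1361/0.655² = 3170 W m⁻².
With no redistribution each surface element balances locally: S(1−A) = σT⁴.
T = [3170 × 0.83 / 5.67×10⁻⁸]^(1/4) = (4.64×10¹⁰)^(1/4) = 464 K.

T_ss ≈ 464 K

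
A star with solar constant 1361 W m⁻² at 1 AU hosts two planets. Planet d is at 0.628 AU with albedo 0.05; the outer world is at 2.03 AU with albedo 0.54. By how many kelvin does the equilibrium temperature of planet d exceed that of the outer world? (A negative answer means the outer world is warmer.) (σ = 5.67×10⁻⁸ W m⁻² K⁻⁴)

T_eq = [S₀(1−A)/(4σd²)]^(1/4), so T ∝ (1−A)^(1/4) / √d.
T₁ = [1361×0.95/(4×5.67×10⁻⁸×0.628²)]^(1/4) = 346.74 K.
T₂ = [1361×0.46/(4×5.67×10⁻⁸×2.03²)]^(1/4) = 160.88 K.

ΔT ≈ 185.9 K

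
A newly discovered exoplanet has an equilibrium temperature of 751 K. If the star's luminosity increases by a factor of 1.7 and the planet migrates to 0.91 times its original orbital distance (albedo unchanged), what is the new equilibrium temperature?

T_eq ∝ L^(1/4) · d^(−1/2).
T′ = 751 × 1.7^(1/4) / 0.91^(1/2) = 899 K.

T_eq ≈ 899 K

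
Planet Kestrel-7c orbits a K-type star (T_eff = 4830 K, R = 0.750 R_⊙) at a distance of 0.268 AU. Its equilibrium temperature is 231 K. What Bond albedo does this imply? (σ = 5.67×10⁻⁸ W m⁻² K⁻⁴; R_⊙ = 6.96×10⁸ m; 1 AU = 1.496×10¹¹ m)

A ≈ 0.88

R_⋆ = 0.750 × 6.96×10⁸ = 5.22×10⁸ m.
d = 0.268 AU = 4.01×10¹⁰ m.
L = 4πR_⋆²σT_⋆⁴ = 4π(5.22×10⁸)² × 5.67×10⁻⁸ × (4830)⁴ = 1.06×10²⁶ W.
S = L/(4πd²) = 5230 W m⁻².
From T_eq⁴ = S(1−A)/(4σ): 1−A = 4σT_eq⁴/S.
1−A = 4 × 5.67×10⁻⁸ × (231)⁴ / 5230 = 0.123.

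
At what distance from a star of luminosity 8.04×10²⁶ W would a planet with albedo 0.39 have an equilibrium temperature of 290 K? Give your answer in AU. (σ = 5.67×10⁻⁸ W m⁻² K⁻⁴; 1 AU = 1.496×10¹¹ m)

d ≈ 1.04 AU

From T_eq⁴ = L(1−A)/(16πσd²): d = √[L(1−A)/(16πσT_eq⁴)].
d = √[8.04×10²⁶ × 0.61 / (16π × 5.67×10⁻⁸ × (290)⁴)] = 1.56×10¹¹ m = 1.04 AU.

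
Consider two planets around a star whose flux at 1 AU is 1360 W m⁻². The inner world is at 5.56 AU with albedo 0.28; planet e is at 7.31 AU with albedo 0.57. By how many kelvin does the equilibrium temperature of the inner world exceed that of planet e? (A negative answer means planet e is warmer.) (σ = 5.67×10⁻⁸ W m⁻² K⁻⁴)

T_eq = [S₀(1−A)/(4σd²)]^(1/4), so T ∝ (1−A)^(1/4) / √d.
T₁ = [1360×0.72/(4×5.67×10⁻⁸×5.56²)]^(1/4) = 108.71 K.
T₂ = [1360×0.43/(4×5.67×10⁻⁸×7.31²)]^(1/4) = 83.35 K.

ΔT ≈ 25.4 K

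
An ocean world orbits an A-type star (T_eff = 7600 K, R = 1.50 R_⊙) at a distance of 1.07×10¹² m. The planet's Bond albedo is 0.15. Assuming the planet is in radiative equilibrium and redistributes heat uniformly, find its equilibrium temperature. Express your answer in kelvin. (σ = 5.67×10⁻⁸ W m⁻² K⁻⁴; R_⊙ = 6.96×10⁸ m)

T_eq ≈ 161 K

R_⋆ = 1.50 × 6.96×10⁸ = 1.04×10⁹ m.
L = 4πR_⋆²σT_⋆⁴ = 4π(1.04×10⁹)² × 5.67×10⁻⁸ × (7600)⁴ = 2.59×10²⁷ W.
S = L/(4πd²) = 180 W m⁻².
Energy balance: absorbed = emitted ⇒ πR²·S(1−A) = 4πR²·σT_eq⁴, so T_eq⁴ = S(1−A)/(4σ).
T_eq = [180 × 0.85 / (4 × 5.67×10⁻⁸)]^(1/4) = (6.75×10⁸)^(1/4) = 161 K.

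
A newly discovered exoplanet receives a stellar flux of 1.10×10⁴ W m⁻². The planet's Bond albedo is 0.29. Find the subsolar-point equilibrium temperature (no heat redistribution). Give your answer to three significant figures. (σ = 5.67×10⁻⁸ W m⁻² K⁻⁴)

At the subsolar point the surface absorbs S(1−A) and emits σT⁴ per unit area — no factor of 4, since only the local patch is in balance.
T = [1.10×10⁴ × 0.71 / 5.67×10⁻⁸]^(1/4) = (1.38×10¹¹)^(1/4) = 609 K.

T_ss ≈ 609 K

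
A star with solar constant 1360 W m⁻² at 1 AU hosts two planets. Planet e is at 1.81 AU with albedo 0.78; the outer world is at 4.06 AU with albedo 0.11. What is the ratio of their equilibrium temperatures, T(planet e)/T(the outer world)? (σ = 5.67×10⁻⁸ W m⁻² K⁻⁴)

T_eq = [S₀(1−A)/(4σd²)]^(1/4), so T ∝ (1−A)^(1/4) / √d.
T₁ = [1360×0.22/(4×5.67×10⁻⁸×1.81²)]^(1/4) = 141.66 K.
T₂ = [1360×0.89/(4×5.67×10⁻⁸×4.06²)]^(1/4) = 134.14 K.

T₁/T₂ ≈ 1.056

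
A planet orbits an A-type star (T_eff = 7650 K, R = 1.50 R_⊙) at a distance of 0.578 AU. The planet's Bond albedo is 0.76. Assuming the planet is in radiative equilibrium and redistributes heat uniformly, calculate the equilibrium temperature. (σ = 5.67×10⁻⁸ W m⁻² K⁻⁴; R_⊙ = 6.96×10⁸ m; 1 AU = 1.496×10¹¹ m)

R_⋆ = 1.50 × 6.96×10⁸ = 1.04×10⁹ m.
d = 0.578 AU = 8.65×10¹⁰ m.
L = 4πR_⋆²σT_⋆⁴ = 4π(1.04×10⁹)² × 5.67×10⁻⁸ × (7650)⁴ = 2.66×10²⁷ W.
S = L/(4πd²) = 2.83×10⁴ W m⁻².
Energy balance: absorbed = emitted ⇒ πR²·S(1−A) = 4πR²·σT_eq⁴, so T_eq⁴ = S(1−A)/(4σ).
T_eq = [2.83×10⁴ × 0.24 / (4 × 5.67×10⁻⁸)]^(1/4) = (3.00×10¹⁰)^(1/4) = 416 K.

T_eq ≈ 416 K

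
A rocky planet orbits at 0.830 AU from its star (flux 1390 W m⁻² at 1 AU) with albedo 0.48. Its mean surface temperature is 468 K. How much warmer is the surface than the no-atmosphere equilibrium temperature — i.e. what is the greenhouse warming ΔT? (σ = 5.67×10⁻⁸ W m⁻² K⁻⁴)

S = 1390/0.830² = 2018 W m⁻².
T_eq = [S(1−A)/(4σ)]^(1/4) = [2018×0.52/(4×5.67×10⁻⁸)]^(1/4) = 260.8 K.
ΔT = T_surf − T_eq = 468 − 260.8.

ΔT ≈ 207.2 K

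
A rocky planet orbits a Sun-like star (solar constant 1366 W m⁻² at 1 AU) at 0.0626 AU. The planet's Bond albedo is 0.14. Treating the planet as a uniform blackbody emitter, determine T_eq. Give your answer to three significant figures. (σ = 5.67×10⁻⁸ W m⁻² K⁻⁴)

Flux at 0.0626 AU: S = 1366/0.0626² = 3.49×10⁵ W m⁻².
Energy balance: absorbed = emitted ⇒ πR²·S(1−A) = 4πR²·σT_eq⁴, so T_eq⁴ = S(1−A)/(4σ).
T_eq = [3.49×10⁵ × 0.86 / (4 × 5.67×10⁻⁸)]^(1/4) = (1.32×10¹²)^(1/4) = 1070 K.

T_eq ≈ 1070 K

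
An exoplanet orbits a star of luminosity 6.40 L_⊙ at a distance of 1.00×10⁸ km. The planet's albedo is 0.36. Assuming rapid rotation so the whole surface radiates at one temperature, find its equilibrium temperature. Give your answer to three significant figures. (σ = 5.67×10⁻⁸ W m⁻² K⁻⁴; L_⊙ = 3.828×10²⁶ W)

T_eq ≈ 484 K

d = 1.00×10⁸ km = 1.00×10¹¹ m.
L = 6.40 × 3.828×10²⁶ = 2.45×10²⁷ W.
Flux: S = L/(4πd²) = 2.45×10²⁷/(4π×(1.00×10¹¹)²) = 1.95×10⁴ W m⁻².
Energy balance: absorbed = emitted ⇒ πR²·S(1−A) = 4πR²·σT_eq⁴, so T_eq⁴ = S(1−A)/(4σ).
T_eq = [1.95×10⁴ × 0.64 / (4 × 5.67×10⁻⁸)]^(1/4) = (5.50×10¹⁰)^(1/4) = 484 K.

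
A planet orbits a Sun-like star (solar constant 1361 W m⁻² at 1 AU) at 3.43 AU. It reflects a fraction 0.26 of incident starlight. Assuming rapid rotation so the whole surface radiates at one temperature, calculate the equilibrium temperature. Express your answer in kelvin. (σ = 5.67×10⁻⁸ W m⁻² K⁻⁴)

T_eq ≈ 139 K

Flux at 3.43 AU: S = 1361/3.43² = 116 W m⁻².
Energy balance: absorbed = emitted ⇒ πR²·S(1−A) = 4πR²·σT_eq⁴, so T_eq⁴ = S(1−A)/(4σ).
T_eq = [116 × 0.74 / (4 × 5.67×10⁻⁸)]^(1/4) = (3.77×10⁸)^(1/4) = 139 K.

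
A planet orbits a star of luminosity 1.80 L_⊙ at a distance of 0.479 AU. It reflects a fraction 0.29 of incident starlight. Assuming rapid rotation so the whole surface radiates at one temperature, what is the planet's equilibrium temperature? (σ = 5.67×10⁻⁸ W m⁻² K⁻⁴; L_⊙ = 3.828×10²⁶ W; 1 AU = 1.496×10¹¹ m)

T_eq ≈ 428 K

d = 0.479 AU = 7.17×10¹⁰ m.
L = 1.80 × 3.828×10²⁶ = 6.89×10²⁶ W.
Flux: S = L/(4πd²) = 6.89×10²⁶/(4π×(7.17×10¹⁰)²) = 1.07×10⁴ W m⁻².
Energy balance: absorbed = emitted ⇒ πR²·S(1−A) = 4πR²·σT_eq⁴, so T_eq⁴ = S(1−A)/(4σ).
T_eq = [1.07×10⁴ × 0.71 / (4 × 5.67×10⁻⁸)]^(1/4) = (3.34×10¹⁰)^(1/4) = 428 K.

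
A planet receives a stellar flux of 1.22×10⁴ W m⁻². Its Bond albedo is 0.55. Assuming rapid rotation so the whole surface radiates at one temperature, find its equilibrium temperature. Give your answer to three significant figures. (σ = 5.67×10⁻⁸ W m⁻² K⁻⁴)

T_eq ≈ 394 K

Energy balance: absorbed = emitted ⇒ πR²·S(1−A) = 4πR²·σT_eq⁴, so T_eq⁴ = S(1−A)/(4σ).
T_eq = [1.22×10⁴ × 0.45 / (4 × 5.67×10⁻⁸)]^(1/4) = (2.42×10¹⁰)^(1/4) = 394 K.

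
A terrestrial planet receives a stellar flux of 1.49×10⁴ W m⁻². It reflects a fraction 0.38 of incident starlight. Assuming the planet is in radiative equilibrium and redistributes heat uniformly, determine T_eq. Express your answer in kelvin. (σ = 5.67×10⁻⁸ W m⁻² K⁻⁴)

T_eq ≈ 449 K

Energy balance: absorbed = emitted ⇒ πR²·S(1−A) = 4πR²·σT_eq⁴, so T_eq⁴ = S(1−A)/(4σ).
T_eq = [1.49×10⁴ × 0.62 / (4 × 5.67×10⁻⁸)]^(1/4) = (4.07×10¹⁰)^(1/4) = 449 K.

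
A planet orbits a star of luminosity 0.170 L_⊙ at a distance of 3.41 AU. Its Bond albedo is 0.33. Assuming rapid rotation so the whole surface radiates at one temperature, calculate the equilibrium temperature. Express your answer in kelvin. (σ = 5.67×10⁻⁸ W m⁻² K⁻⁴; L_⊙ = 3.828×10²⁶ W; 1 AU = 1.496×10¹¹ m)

d = 3.41 AU = 5.10×10¹¹ m.
L = 0.170 × 3.828×10²⁶ = 6.51×10²⁵ W.
Flux: S = L/(4πd²) = 6.51×10²⁵/(4π×(5.10×10¹¹)²) = 19.9 W m⁻².
Energy balance: absorbed = emitted ⇒ πR²·S(1−A) = 4πR²·σT_eq⁴, so T_eq⁴ = S(1−A)/(4σ).
T_eq = [19.9 × 0.67 / (4 × 5.67×10⁻⁸)]^(1/4) = (5.88×10⁷)^(1/4) = 87.6 K.

T_eq ≈ 87.6 K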